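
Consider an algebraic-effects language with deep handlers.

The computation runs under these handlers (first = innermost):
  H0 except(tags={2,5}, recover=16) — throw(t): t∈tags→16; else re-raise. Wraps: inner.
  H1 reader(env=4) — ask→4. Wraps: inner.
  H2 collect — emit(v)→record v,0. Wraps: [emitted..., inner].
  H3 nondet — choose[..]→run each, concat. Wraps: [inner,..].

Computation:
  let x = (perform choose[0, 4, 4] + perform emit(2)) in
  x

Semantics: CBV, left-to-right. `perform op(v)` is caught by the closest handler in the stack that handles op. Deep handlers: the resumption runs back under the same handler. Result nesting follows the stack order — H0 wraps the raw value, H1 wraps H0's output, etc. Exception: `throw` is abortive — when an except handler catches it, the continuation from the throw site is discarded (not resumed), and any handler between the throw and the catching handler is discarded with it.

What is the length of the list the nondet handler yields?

Answer: 3

Working:
choose[0, 4, 4] @ H3
  branch[0] choose=0:
    emit(2) @ H2 ⇒ out+=2
    H0 returns 0
    H1 returns 0
    H2 returns [2, 0]
    H3 returns [[2, 0]]
  branch[1] choose=4:
    emit(2) @ H2 ⇒ out+=2
    H0 returns 4
    H1 returns 4
    H2 returns [2, 4]
    H3 returns [[2, 4]]
  branch[2] choose=4:
    emit(2) @ H2 ⇒ out+=2
    H0 returns 4
    H1 returns 4
    H2 returns [2, 4]
    H3 returns [[2, 4]]
= [[2, 0], [2, 4], [2, 4]]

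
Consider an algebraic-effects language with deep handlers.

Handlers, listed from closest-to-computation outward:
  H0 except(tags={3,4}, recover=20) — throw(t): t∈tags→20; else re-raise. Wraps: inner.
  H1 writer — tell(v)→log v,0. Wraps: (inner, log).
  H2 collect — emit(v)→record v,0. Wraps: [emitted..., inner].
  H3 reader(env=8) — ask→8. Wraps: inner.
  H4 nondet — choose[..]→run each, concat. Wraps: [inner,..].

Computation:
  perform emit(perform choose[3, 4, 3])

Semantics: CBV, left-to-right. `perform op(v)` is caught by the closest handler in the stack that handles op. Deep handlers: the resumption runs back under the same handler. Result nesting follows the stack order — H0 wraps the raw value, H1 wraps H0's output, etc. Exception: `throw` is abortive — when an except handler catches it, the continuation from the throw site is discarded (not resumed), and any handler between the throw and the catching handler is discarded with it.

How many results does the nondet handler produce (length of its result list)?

Evaluation trace:
choose[3, 4, 3] @ H4
  branch[0] choose=3:
    emit(3) @ H2 ⇒ out+=3
    H0 returns 0
    H1 returns (0, ())
    H2 returns [3, (0, ())]
    H3 returns [3, (0, ())]
    H4 returns [[3, (0, ())]]
  branch[1] choose=4:
    emit(4) @ H2 ⇒ out+=4
    H0 returns 0
    H1 returns (0, ())
    H2 returns [4, (0, ())]
    H3 returns [4, (0, ())]
    H4 returns [[4, (0, ())]]
  branch[2] choose=3:
    emit(3) @ H2 ⇒ out+=3
    H0 returns 0
    H1 returns (0, ())
    H2 returns [3, (0, ())]
    H3 returns [3, (0, ())]
    H4 returns [[3, (0, ())]]
= [[3, (0, ())], [4, (0, ())], [3, (0, ())]]

Answer: 3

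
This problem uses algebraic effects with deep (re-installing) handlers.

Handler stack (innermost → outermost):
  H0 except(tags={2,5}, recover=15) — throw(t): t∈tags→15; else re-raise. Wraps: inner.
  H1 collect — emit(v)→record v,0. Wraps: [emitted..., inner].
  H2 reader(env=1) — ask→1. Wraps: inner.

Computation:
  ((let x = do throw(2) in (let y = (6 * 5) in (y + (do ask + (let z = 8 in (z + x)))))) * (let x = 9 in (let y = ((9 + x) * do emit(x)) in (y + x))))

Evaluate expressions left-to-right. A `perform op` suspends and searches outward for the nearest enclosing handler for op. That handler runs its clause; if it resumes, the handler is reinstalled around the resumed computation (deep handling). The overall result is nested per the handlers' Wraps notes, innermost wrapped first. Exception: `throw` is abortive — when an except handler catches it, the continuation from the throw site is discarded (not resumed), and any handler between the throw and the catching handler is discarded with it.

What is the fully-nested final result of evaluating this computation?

Answer: [15]

Step-by-step:
throw(2) @ H0 caught ⇒ 15
H1 returns [15]
H2 returns [15]
= [15]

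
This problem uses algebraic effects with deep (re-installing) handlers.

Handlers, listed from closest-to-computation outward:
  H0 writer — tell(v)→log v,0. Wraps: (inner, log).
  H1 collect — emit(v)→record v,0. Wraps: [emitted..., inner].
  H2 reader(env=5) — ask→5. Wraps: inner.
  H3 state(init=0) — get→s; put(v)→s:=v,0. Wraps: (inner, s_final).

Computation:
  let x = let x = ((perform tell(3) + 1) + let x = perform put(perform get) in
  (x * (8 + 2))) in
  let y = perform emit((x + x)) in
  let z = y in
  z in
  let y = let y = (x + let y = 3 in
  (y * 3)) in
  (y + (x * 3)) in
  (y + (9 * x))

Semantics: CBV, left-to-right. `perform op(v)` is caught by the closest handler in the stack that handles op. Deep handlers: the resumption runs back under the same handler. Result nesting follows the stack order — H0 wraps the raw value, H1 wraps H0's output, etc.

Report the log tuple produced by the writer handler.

Answer: (3)

Evaluation trace:
tell(3) @ H0 ⇒ log+=3
get @ H3 ⇒ 0
put(0) @ H3 ⇒ s:=0
emit(2) @ H1 ⇒ out+=2
H0 returns (9, (3))
H1 returns [2, (9, (3))]
H2 returns [2, (9, (3))]
H3 returns ([2, (9, (3))], 0)
= ([2, (9, (3))], 0)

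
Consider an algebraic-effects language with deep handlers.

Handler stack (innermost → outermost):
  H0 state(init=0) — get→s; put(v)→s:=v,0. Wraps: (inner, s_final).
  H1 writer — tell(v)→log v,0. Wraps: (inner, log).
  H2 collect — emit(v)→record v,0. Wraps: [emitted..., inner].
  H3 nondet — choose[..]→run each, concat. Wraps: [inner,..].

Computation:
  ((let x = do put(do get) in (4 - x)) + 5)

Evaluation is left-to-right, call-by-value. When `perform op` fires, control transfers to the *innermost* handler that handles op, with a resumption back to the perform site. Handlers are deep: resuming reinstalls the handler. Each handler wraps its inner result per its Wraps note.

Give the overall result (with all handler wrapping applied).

Answer: [[((9, 0), ())]]

Step-by-step:
get @ H0 ⇒ 0
put(0) @ H0 ⇒ s:=0
H0 returns (9, 0)
H1 returns ((9, 0), ())
H2 returns [((9, 0), ())]
H3 returns [[((9, 0), ())]]
= [[((9, 0), ())]]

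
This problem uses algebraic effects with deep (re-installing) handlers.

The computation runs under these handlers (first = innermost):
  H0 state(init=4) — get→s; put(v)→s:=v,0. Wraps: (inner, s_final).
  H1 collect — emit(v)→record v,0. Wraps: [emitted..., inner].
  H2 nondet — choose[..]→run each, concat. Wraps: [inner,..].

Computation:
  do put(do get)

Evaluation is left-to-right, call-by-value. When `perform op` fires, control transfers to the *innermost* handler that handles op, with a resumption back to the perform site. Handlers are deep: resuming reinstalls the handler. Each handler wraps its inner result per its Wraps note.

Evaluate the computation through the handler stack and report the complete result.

Answer: [[(0, 4)]]

Evaluation trace:
get @ H0 ⇒ 4
put(4) @ H0 ⇒ s:=4
H0 returns (0, 4)
H1 returns [(0, 4)]
H2 returns [[(0, 4)]]
= [[(0, 4)]]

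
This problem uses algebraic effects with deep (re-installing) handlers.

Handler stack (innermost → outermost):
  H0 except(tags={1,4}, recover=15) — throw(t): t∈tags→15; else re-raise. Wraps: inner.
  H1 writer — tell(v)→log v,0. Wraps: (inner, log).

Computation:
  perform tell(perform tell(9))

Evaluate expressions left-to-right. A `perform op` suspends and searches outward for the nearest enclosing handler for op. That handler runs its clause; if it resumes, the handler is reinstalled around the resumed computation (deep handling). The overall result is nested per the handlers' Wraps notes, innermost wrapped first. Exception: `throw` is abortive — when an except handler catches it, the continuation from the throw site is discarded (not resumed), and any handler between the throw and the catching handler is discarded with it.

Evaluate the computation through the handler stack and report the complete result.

Answer: (0, (9, 0))

Step-by-step:
tell(9) @ H1 ⇒ log+=9
tell(0) @ H1 ⇒ log+=0
H0 returns 0
H1 returns (0, (9, 0))
= (0, (9, 0))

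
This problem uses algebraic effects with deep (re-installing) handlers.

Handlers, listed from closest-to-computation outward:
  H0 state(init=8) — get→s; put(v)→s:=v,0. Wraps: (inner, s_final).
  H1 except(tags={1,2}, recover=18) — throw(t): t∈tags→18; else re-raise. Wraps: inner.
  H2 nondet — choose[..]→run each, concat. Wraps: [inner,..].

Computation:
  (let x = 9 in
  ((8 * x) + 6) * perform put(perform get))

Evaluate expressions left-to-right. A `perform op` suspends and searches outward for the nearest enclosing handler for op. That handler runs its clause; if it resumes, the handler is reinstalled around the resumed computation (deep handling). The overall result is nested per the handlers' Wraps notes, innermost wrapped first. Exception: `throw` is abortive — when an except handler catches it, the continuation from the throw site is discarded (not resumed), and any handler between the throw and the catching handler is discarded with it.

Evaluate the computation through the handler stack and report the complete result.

Answer: [(0, 8)]

Working:
get @ H0 ⇒ 8
put(8) @ H0 ⇒ s:=8
H0 returns (0, 8)
H1 returns (0, 8)
H2 returns [(0, 8)]
= [(0, 8)]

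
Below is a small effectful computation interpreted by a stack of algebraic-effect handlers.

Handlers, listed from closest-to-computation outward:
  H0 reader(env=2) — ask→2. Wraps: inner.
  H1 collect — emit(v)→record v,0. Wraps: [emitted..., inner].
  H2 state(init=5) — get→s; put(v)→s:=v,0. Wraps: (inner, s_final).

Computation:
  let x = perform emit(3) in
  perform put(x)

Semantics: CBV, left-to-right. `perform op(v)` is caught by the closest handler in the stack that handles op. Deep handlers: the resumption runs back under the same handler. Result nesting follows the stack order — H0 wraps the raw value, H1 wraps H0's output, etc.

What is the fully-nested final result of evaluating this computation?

Answer: ([3, 0], 0)

Working:
emit(3) @ H1 ⇒ out+=3
put(0) @ H2 ⇒ s:=0
H0 returns 0
H1 returns [3, 0]
H2 returns ([3, 0], 0)
= ([3, 0], 0)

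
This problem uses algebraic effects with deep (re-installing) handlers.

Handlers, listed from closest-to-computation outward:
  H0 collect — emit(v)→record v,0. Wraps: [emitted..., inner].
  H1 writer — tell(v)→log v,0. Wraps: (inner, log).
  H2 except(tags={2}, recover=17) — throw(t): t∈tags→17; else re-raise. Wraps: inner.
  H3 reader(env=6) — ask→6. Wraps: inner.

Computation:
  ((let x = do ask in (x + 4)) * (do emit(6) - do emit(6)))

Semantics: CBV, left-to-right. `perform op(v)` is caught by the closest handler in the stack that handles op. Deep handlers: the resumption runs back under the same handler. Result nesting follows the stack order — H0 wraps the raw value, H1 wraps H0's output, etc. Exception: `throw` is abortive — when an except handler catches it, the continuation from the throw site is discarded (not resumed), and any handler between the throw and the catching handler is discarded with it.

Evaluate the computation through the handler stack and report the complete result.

Working:
ask @ H3 ⇒ 6
emit(6) @ H0 ⇒ out+=6
emit(6) @ H0 ⇒ out+=6
H0 returns [6, 6, 0]
H1 returns ([6, 6, 0], ())
H2 returns ([6, 6, 0], ())
H3 returns ([6, 6, 0], ())
= ([6, 6, 0], ())

Answer: ([6, 6, 0], ())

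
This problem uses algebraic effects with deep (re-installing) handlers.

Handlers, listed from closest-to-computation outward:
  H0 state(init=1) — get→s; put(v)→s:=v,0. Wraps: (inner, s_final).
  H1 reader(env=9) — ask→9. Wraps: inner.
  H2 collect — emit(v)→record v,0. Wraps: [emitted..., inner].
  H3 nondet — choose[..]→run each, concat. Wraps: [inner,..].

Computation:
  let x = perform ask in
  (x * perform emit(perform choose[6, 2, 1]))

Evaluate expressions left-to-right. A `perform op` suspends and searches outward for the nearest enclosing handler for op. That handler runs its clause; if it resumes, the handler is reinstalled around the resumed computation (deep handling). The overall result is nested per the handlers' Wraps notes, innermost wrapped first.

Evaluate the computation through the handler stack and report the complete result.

Answer: [[6, (0, 1)], [2, (0, 1)], [1, (0, 1)]]

Step-by-step:
ask @ H1 ⇒ 9
choose[6, 2, 1] @ H3
  branch[0] choose=6:
    emit(6) @ H2 ⇒ out+=6
    H0 returns (0, 1)
    H1 returns (0, 1)
    H2 returns [6, (0, 1)]
    H3 returns [[6, (0, 1)]]
  branch[1] choose=2:
    emit(2) @ H2 ⇒ out+=2
    H0 returns (0, 1)
    H1 returns (0, 1)
    H2 returns [2, (0, 1)]
    H3 returns [[2, (0, 1)]]
  branch[2] choose=1:
    emit(1) @ H2 ⇒ out+=1
    H0 returns (0, 1)
    H1 returns (0, 1)
    H2 returns [1, (0, 1)]
    H3 returns [[1, (0, 1)]]
= [[6, (0, 1)], [2, (0, 1)], [1, (0, 1)]]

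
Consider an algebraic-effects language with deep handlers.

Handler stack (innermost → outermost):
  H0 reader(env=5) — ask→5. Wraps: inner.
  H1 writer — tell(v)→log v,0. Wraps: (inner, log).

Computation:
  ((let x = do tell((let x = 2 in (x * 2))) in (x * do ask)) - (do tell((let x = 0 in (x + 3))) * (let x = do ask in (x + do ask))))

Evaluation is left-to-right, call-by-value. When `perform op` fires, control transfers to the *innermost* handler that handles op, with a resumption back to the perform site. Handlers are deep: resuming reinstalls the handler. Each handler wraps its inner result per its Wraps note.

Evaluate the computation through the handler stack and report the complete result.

Answer: (0, (4, 3))

Step-by-step:
tell(4) @ H1 ⇒ log+=4
ask @ H0 ⇒ 5
tell(3) @ H1 ⇒ log+=3
ask @ H0 ⇒ 5
ask @ H0 ⇒ 5
H0 returns 0
H1 returns (0, (4, 3))
= (0, (4, 3))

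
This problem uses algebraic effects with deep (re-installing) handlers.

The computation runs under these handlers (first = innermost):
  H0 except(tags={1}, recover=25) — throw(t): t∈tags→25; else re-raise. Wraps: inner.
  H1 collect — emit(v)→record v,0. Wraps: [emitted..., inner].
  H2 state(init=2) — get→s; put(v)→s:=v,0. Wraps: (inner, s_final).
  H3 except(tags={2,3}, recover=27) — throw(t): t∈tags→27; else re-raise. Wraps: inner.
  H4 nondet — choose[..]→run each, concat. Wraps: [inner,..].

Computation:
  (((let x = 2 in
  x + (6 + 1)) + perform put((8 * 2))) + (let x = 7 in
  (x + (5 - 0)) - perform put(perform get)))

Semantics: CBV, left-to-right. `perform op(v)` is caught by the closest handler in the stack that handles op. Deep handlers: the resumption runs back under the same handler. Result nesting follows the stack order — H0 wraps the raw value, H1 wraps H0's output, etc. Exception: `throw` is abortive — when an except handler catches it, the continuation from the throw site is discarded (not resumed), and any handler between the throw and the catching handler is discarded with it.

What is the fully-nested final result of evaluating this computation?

Working:
put(16) @ H2 ⇒ s:=16
get @ H2 ⇒ 16
put(16) @ H2 ⇒ s:=16
H0 returns 21
H1 returns [21]
H2 returns ([21], 16)
H3 returns ([21], 16)
H4 returns [([21], 16)]
= [([21], 16)]

Answer: [([21], 16)]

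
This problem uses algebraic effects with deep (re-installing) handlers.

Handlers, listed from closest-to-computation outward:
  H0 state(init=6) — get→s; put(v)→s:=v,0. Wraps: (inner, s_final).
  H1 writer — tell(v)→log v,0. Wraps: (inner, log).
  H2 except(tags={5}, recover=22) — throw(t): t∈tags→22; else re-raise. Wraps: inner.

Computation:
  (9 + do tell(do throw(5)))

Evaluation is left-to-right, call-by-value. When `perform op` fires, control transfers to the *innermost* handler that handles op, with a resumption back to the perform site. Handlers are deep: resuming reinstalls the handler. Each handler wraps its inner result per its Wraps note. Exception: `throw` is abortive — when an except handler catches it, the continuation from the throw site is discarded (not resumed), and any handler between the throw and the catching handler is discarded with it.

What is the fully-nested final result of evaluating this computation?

Answer: 22

Working:
throw(5) @ H2 caught ⇒ 22
= 22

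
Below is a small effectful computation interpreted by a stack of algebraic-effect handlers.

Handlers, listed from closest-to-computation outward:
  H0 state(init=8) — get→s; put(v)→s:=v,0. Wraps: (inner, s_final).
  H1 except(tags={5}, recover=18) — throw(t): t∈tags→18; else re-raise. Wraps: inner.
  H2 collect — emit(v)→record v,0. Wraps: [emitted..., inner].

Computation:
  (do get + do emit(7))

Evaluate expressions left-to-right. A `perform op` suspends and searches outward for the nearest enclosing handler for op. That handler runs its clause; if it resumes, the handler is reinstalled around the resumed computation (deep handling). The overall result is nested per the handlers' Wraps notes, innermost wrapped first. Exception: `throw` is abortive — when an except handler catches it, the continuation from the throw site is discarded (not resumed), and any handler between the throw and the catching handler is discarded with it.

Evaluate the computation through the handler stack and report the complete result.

Answer: [7, (8, 8)]

Evaluation trace:
get @ H0 ⇒ 8
emit(7) @ H2 ⇒ out+=7
H0 returns (8, 8)
H1 returns (8, 8)
H2 returns [7, (8, 8)]
= [7, (8, 8)]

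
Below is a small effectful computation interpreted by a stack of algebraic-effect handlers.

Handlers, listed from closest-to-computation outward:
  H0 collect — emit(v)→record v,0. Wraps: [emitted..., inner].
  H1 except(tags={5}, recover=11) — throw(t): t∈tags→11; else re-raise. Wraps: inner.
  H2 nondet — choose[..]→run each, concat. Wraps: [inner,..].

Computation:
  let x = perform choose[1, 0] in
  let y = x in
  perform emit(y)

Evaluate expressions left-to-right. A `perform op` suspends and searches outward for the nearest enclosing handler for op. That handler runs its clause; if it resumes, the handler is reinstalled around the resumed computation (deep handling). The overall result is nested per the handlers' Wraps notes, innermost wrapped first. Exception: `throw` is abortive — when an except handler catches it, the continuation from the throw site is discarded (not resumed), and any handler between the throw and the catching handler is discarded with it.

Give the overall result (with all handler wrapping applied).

Answer: [[1, 0], [0, 0]]

Working:
choose[1, 0] @ H2
  branch[0] choose=1:
    emit(1) @ H0 ⇒ out+=1
    H0 returns [1, 0]
    H1 returns [1, 0]
    H2 returns [[1, 0]]
  branch[1] choose=0:
    emit(0) @ H0 ⇒ out+=0
    H0 returns [0, 0]
    H1 returns [0, 0]
    H2 returns [[0, 0]]
= [[1, 0], [0, 0]]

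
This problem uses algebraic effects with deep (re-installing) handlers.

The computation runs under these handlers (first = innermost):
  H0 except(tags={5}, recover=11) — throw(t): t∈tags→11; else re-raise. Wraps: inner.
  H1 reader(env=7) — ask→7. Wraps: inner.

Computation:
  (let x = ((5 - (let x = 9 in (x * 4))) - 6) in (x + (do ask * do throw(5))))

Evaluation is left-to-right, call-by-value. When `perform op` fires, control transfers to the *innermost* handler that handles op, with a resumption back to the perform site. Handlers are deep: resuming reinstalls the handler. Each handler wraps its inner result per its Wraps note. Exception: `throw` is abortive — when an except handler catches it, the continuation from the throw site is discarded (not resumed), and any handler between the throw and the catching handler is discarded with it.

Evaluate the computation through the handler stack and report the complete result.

Working:
ask @ H1 ⇒ 7
throw(5) @ H0 caught ⇒ 11
H1 returns 11
= 11

Answer: 11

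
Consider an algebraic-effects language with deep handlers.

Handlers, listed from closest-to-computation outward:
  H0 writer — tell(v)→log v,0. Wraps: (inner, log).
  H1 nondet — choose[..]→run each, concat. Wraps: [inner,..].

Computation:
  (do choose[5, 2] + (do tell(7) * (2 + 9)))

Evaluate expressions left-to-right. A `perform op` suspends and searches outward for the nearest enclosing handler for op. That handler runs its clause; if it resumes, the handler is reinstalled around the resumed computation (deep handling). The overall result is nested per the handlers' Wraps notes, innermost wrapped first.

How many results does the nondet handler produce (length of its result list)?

Answer: 2

Evaluation trace:
choose[5, 2] @ H1
  branch[0] choose=5:
    tell(7) @ H0 ⇒ log+=7
    H0 returns (5, (7))
    H1 returns [(5, (7))]
  branch[1] choose=2:
    tell(7) @ H0 ⇒ log+=7
    H0 returns (2, (7))
    H1 returns [(2, (7))]
= [(5, (7)), (2, (7))]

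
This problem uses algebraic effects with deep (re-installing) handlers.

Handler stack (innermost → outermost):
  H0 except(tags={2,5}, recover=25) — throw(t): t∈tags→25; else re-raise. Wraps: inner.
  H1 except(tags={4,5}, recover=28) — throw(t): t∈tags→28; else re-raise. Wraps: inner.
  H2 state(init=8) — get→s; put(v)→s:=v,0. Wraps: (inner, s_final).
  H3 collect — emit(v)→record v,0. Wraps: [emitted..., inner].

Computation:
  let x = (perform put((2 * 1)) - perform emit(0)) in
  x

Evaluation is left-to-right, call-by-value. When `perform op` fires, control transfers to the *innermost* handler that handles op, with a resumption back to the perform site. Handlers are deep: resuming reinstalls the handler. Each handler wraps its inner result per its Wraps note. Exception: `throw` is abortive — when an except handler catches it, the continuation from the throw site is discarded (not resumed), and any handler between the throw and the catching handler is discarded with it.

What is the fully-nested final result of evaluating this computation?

Answer: [0, (0, 2)]

Working:
put(2) @ H2 ⇒ s:=2
emit(0) @ H3 ⇒ out+=0
H0 returns 0
H1 returns 0
H2 returns (0, 2)
H3 returns [0, (0, 2)]
= [0, (0, 2)]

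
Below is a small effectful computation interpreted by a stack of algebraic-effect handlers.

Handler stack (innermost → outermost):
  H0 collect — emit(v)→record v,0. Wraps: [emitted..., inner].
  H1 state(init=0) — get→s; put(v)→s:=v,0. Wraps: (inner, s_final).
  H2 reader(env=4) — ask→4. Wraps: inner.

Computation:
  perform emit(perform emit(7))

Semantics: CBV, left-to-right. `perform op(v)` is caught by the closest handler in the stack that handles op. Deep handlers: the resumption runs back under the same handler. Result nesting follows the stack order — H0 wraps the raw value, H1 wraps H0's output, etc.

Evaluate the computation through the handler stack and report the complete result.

Answer: ([7, 0, 0], 0)

Evaluation trace:
emit(7) @ H0 ⇒ out+=7
emit(0) @ H0 ⇒ out+=0
H0 returns [7, 0, 0]
H1 returns ([7, 0, 0], 0)
H2 returns ([7, 0, 0], 0)
= ([7, 0, 0], 0)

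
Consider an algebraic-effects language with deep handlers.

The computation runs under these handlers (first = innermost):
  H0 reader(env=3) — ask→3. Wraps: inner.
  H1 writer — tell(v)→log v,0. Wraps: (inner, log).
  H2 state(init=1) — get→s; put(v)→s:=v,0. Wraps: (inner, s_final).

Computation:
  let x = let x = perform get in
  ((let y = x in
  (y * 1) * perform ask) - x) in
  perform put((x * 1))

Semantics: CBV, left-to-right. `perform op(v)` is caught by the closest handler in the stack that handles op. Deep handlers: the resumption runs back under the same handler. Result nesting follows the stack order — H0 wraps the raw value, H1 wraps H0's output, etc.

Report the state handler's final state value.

Evaluation trace:
get @ H2 ⇒ 1
ask @ H0 ⇒ 3
put(2) @ H2 ⇒ s:=2
H0 returns 0
H1 returns (0, ())
H2 returns ((0, ()), 2)
= ((0, ()), 2)

Answer: 2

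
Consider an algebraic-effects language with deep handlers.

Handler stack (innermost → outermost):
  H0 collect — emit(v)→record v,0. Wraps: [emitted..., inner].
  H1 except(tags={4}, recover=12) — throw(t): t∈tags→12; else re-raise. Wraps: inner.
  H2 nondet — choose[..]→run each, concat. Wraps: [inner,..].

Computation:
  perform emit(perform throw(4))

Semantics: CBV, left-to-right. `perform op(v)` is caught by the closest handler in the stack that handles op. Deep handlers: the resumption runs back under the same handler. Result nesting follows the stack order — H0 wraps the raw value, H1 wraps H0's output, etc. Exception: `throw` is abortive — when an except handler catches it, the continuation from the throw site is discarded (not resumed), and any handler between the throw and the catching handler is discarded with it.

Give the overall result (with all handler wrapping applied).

Answer: [12]

Working:
throw(4) @ H1 caught ⇒ 12
H2 returns [12]
= [12]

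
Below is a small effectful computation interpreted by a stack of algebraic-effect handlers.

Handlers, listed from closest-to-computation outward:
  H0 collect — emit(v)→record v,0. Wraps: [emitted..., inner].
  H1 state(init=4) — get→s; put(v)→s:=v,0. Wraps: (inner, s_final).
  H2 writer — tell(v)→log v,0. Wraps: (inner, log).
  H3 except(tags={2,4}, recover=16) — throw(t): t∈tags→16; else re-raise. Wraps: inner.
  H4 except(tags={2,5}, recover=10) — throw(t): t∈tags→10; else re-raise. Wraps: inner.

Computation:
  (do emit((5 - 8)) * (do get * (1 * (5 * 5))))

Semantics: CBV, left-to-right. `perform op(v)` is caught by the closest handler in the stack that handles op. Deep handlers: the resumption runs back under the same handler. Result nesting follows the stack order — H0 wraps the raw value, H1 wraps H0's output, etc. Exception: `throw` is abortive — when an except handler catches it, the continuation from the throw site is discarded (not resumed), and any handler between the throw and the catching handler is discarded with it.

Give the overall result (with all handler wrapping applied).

Working:
emit(-3) @ H0 ⇒ out+=-3
get @ H1 ⇒ 4
H0 returns [-3, 0]
H1 returns ([-3, 0], 4)
H2 returns (([-3, 0], 4), ())
H3 returns (([-3, 0], 4), ())
H4 returns (([-3, 0], 4), ())
= (([-3, 0], 4), ())

Answer: (([-3, 0], 4), ())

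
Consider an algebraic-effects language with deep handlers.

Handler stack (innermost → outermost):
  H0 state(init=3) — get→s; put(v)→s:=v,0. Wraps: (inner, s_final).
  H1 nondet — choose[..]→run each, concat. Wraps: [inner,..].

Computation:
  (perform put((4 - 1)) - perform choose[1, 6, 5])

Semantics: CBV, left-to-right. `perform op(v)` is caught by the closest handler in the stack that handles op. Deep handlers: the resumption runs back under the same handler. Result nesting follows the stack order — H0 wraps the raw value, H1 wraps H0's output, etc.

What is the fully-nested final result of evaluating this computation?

Evaluation trace:
put(3) @ H0 ⇒ s:=3
choose[1, 6, 5] @ H1
  branch[0] choose=1:
    H0 returns (-1, 3)
    H1 returns [(-1, 3)]
  branch[1] choose=6:
    H0 returns (-6, 3)
    H1 returns [(-6, 3)]
  branch[2] choose=5:
    H0 returns (-5, 3)
    H1 returns [(-5, 3)]
= [(-1, 3), (-6, 3), (-5, 3)]

Answer: [(-1, 3), (-6, 3), (-5, 3)]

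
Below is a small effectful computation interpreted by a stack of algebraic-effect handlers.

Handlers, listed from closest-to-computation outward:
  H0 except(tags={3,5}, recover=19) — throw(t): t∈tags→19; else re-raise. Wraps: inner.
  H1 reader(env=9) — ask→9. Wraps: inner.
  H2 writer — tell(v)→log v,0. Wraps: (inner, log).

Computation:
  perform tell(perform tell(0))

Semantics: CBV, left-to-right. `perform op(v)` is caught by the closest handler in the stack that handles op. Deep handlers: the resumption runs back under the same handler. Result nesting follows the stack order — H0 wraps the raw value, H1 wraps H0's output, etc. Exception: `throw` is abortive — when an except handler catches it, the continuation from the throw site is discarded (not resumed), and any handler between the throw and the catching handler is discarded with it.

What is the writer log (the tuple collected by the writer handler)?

Answer: (0, 0)

Working:
tell(0) @ H2 ⇒ log+=0
tell(0) @ H2 ⇒ log+=0
H0 returns 0
H1 returns 0
H2 returns (0, (0, 0))
= (0, (0, 0))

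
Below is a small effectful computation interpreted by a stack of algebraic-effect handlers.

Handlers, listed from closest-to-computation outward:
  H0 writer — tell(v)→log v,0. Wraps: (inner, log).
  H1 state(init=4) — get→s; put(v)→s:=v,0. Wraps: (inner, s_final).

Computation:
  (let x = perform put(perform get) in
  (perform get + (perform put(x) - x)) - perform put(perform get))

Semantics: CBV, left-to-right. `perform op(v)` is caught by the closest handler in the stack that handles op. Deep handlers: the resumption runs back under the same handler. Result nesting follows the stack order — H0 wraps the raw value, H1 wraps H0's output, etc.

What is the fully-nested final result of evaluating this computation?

Answer: ((4, ()), 0)

Step-by-step:
get @ H1 ⇒ 4
put(4) @ H1 ⇒ s:=4
get @ H1 ⇒ 4
put(0) @ H1 ⇒ s:=0
get @ H1 ⇒ 0
put(0) @ H1 ⇒ s:=0
H0 returns (4, ())
H1 returns ((4, ()), 0)
= ((4, ()), 0)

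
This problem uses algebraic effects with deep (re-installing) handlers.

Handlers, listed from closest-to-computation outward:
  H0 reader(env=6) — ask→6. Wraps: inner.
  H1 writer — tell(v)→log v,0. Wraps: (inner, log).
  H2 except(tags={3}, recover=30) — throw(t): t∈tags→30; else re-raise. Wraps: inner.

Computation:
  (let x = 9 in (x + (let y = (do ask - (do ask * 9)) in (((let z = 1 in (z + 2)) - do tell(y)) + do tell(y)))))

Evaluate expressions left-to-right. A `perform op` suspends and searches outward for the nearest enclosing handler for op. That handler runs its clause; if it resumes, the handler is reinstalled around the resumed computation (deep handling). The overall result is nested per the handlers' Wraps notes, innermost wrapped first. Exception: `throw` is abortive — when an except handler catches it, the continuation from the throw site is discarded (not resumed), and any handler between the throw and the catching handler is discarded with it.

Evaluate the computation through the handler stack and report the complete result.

Answer: (12, (-48, -48))

Evaluation trace:
ask @ H0 ⇒ 6
ask @ H0 ⇒ 6
tell(-48) @ H1 ⇒ log+=-48
tell(-48) @ H1 ⇒ log+=-48
H0 returns 12
H1 returns (12, (-48, -48))
H2 returns (12, (-48, -48))
= (12, (-48, -48))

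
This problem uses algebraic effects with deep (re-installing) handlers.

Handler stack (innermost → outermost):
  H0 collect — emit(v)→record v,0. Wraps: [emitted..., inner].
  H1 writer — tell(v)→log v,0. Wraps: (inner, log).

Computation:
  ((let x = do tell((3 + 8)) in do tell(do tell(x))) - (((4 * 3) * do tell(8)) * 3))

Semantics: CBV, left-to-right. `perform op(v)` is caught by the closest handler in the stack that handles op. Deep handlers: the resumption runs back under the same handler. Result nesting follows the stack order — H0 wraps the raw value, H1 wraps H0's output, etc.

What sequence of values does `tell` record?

Answer: (11, 0, 0, 8)

Working:
tell(11) @ H1 ⇒ log+=11
tell(0) @ H1 ⇒ log+=0
tell(0) @ H1 ⇒ log+=0
tell(8) @ H1 ⇒ log+=8
H0 returns [0]
H1 returns ([0], (11, 0, 0, 8))
= ([0], (11, 0, 0, 8))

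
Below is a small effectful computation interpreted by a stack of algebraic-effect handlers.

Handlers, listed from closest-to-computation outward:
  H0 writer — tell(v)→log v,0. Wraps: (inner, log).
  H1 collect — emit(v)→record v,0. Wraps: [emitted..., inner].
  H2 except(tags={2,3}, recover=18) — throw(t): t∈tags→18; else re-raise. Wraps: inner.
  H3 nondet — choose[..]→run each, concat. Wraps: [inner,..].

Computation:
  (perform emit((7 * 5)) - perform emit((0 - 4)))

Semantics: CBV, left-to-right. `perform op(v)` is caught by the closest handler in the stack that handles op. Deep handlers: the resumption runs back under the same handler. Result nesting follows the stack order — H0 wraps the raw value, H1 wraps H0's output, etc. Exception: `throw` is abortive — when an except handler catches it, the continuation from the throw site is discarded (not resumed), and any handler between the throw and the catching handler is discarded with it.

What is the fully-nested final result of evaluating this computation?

Answer: [[35, -4, (0, ())]]

Evaluation trace:
emit(35) @ H1 ⇒ out+=35
emit(-4) @ H1 ⇒ out+=-4
H0 returns (0, ())
H1 returns [35, -4, (0, ())]
H2 returns [35, -4, (0, ())]
H3 returns [[35, -4, (0, ())]]
= [[35, -4, (0, ())]]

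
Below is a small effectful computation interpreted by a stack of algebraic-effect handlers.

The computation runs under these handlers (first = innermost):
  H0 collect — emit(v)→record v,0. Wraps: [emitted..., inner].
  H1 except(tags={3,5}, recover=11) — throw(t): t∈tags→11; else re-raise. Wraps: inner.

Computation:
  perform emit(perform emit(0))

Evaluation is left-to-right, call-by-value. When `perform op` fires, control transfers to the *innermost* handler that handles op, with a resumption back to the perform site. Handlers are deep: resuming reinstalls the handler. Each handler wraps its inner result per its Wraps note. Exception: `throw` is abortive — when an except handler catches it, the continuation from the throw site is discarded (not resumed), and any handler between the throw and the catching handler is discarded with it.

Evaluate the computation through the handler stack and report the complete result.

Step-by-step:
emit(0) @ H0 ⇒ out+=0
emit(0) @ H0 ⇒ out+=0
H0 returns [0, 0, 0]
H1 returns [0, 0, 0]
= [0, 0, 0]

Answer: [0, 0, 0]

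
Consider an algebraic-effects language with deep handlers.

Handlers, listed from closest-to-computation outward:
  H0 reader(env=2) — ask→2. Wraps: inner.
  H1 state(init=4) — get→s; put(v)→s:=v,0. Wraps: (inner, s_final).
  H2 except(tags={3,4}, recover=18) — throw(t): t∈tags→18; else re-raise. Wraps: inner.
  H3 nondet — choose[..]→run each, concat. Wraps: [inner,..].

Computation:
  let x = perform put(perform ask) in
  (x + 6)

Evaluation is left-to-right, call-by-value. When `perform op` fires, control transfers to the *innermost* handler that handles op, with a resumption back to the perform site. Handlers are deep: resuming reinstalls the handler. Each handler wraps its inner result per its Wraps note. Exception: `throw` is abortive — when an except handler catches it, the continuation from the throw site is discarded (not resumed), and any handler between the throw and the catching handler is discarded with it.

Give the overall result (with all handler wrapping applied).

Answer: [(6, 2)]

Step-by-step:
ask @ H0 ⇒ 2
put(2) @ H1 ⇒ s:=2
H0 returns 6
H1 returns (6, 2)
H2 returns (6, 2)
H3 returns [(6, 2)]
= [(6, 2)]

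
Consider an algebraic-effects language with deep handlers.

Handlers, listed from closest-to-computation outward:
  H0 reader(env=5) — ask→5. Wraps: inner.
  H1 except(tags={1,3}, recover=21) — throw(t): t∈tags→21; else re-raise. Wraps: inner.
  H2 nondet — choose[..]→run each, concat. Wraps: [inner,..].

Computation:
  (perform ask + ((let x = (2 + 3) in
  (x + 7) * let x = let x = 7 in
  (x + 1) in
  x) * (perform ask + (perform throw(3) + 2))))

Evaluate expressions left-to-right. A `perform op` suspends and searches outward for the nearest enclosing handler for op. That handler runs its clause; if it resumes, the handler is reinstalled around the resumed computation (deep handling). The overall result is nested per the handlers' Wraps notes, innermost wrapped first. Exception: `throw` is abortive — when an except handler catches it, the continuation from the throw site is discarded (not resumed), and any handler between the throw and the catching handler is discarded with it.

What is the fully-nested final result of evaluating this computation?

Answer: [21]

Working:
ask @ H0 ⇒ 5
ask @ H0 ⇒ 5
throw(3) @ H1 caught ⇒ 21
H2 returns [21]
= [21]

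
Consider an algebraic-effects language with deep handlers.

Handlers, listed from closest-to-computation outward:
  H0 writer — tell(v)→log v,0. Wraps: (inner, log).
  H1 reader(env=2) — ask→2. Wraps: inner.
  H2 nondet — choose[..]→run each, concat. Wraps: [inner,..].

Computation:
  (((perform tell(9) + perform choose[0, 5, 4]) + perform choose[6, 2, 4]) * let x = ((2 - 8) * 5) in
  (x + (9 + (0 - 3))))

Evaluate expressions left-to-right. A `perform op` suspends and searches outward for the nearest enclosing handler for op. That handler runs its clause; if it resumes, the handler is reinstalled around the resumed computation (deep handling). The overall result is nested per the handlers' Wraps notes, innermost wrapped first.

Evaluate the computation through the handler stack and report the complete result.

Step-by-step:
tell(9) @ H0 ⇒ log+=9
choose[0, 5, 4] @ H2
  branch[0] choose=0:
    choose[6, 2, 4] @ H2
      branch[0] choose=6:
        H0 returns (-144, (9))
        H1 returns (-144, (9))
        H2 returns [(-144, (9))]
      branch[1] choose=2:
        H0 returns (-48, (9))
        H1 returns (-48, (9))
        H2 returns [(-48, (9))]
      branch[2] choose=4:
        H0 returns (-96, (9))
        H1 returns (-96, (9))
        H2 returns [(-96, (9))]
  branch[1] choose=5:
    choose[6, 2, 4] @ H2
      branch[0] choose=6:
        H0 returns (-264, (9))
        H1 returns (-264, (9))
        H2 returns [(-264, (9))]
      branch[1] choose=2:
        H0 returns (-168, (9))
        H1 returns (-168, (9))
        H2 returns [(-168, (9))]
      branch[2] choose=4:
        H0 returns (-216, (9))
        H1 returns (-216, (9))
        H2 returns [(-216, (9))]
  branch[2] choose=4:
    choose[6, 2, 4] @ H2
      branch[0] choose=6:
        H0 returns (-240, (9))
        H1 returns (-240, (9))
        H2 returns [(-240, (9))]
      branch[1] choose=2:
        H0 returns (-144, (9))
        H1 returns (-144, (9))
        H2 returns [(-144, (9))]
      branch[2] choose=4:
        H0 returns (-192, (9))
        H1 returns (-192, (9))
        H2 returns [(-192, (9))]
= [(-144, (9)), (-48, (9)), (-96, (9)), (-264, (9)), (-168, (9)), (-216, (9)), (-240, (9)), (-144, (9)), (-192, (9))]

Answer: [(-144, (9)), (-48, (9)), (-96, (9)), (-264, (9)), (-168, (9)), (-216, (9)), (-240, (9)), (-144, (9)), (-192, (9))]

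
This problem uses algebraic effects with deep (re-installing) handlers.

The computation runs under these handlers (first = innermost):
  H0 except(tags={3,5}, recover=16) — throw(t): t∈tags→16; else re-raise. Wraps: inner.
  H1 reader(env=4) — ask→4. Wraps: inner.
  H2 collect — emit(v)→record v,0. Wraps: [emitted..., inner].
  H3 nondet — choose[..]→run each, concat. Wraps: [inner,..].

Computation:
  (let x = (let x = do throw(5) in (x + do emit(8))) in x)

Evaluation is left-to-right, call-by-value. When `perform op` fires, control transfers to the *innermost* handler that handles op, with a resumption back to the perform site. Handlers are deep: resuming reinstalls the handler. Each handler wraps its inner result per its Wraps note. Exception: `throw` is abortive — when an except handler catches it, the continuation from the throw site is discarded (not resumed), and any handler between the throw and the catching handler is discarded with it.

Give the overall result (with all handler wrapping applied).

Evaluation trace:
throw(5) @ H0 caught ⇒ 16
H1 returns 16
H2 returns [16]
H3 returns [[16]]
= [[16]]

Answer: [[16]]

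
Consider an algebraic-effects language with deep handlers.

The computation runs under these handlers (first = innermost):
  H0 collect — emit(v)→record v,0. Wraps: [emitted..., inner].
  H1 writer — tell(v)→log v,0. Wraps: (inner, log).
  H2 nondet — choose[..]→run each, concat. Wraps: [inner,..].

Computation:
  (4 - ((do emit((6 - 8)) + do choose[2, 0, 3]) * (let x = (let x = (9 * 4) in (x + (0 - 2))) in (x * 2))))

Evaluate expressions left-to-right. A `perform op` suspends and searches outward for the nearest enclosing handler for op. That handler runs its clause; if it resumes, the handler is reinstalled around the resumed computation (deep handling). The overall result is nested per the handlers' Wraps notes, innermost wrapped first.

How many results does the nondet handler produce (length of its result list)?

Answer: 3

Step-by-step:
emit(-2) @ H0 ⇒ out+=-2
choose[2, 0, 3] @ H2
  branch[0] choose=2:
    H0 returns [-2, -132]
    H1 returns ([-2, -132], ())
    H2 returns [([-2, -132], ())]
  branch[1] choose=0:
    H0 returns [-2, 4]
    H1 returns ([-2, 4], ())
    H2 returns [([-2, 4], ())]
  branch[2] choose=3:
    H0 returns [-2, -200]
    H1 returns ([-2, -200], ())
    H2 returns [([-2, -200], ())]
= [([-2, -132], ()), ([-2, 4], ()), ([-2, -200], ())]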